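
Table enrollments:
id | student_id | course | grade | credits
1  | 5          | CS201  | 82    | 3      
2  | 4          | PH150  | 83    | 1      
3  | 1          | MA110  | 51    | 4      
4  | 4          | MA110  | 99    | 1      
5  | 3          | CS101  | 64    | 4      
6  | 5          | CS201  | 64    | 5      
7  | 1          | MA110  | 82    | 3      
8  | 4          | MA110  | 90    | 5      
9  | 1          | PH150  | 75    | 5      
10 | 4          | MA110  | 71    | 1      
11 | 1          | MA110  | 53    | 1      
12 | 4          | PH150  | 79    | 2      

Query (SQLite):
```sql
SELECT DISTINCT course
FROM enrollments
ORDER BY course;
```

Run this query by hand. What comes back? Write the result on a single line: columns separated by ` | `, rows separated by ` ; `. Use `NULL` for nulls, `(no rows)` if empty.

Collect distinct course values from enrollments.

CS101 ; CS201 ; MA110 ; PH150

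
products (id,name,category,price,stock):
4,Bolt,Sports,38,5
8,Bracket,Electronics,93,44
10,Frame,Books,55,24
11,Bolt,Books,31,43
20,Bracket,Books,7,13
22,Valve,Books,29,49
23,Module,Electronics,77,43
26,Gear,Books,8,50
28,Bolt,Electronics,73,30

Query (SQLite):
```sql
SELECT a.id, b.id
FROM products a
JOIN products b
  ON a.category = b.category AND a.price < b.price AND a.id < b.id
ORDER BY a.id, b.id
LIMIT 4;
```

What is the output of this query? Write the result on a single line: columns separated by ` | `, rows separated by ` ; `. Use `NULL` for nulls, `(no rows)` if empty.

20 | 22 ; 20 | 26

Pairs (a,b) with same category, a.price < b.price, a.id < b.id.
category groups: Books:{10,11,20,22,26} Electronics:{8,23,28} Sports:{4}
Ordered by (a.id, b.id); first 4.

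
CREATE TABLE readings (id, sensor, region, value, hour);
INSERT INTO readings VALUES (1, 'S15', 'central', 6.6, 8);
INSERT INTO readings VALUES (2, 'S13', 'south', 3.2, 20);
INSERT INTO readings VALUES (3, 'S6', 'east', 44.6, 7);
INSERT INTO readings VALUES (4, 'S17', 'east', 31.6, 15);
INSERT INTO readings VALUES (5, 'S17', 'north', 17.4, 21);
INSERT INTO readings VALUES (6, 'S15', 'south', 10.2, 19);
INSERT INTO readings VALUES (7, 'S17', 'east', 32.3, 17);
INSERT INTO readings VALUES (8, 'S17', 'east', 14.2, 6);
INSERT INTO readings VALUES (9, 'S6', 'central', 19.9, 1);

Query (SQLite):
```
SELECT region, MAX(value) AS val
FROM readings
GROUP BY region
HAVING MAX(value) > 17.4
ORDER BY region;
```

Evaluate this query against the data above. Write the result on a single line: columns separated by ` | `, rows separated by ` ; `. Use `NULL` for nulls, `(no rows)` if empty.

Partition readings by region; compute MAX(value) within each group.
HAVING: keep groups where MAX(value) > 17.4.
  central: ids {1, 9} → MAX(value)=19.9
  east: ids {3, 4, 7, 8} → MAX(value)=44.6
  north: ids {5} → MAX(value)=17.4
  south: ids {2, 6} → MAX(value)=10.2

central | 19.9 ; east | 44.6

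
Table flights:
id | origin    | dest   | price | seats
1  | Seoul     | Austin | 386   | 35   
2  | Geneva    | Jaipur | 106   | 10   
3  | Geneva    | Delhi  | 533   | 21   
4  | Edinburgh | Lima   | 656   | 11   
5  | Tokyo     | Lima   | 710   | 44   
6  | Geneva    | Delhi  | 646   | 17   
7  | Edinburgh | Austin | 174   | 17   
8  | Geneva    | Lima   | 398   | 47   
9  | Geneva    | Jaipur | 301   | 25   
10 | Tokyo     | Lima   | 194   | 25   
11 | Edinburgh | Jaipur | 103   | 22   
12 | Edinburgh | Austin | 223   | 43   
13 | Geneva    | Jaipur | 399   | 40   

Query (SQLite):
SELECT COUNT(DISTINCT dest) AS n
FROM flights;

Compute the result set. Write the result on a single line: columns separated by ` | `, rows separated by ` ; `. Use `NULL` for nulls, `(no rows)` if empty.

4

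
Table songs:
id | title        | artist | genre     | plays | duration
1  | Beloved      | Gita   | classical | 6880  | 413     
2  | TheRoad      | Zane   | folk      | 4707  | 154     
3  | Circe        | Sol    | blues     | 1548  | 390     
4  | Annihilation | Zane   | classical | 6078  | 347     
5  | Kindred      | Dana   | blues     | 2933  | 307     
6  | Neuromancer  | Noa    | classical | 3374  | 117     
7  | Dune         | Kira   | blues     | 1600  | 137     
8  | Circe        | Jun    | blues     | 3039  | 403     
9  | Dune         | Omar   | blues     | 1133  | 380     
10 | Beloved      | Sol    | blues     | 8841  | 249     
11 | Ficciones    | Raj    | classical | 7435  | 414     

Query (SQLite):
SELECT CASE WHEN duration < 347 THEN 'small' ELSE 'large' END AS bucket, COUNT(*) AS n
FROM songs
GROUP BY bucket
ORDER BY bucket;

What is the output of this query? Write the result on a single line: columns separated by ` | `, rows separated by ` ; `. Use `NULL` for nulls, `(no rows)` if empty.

Bucket rows by duration < 347 → 'small' else 'large'; count each bucket.

large | 6 ; small | 5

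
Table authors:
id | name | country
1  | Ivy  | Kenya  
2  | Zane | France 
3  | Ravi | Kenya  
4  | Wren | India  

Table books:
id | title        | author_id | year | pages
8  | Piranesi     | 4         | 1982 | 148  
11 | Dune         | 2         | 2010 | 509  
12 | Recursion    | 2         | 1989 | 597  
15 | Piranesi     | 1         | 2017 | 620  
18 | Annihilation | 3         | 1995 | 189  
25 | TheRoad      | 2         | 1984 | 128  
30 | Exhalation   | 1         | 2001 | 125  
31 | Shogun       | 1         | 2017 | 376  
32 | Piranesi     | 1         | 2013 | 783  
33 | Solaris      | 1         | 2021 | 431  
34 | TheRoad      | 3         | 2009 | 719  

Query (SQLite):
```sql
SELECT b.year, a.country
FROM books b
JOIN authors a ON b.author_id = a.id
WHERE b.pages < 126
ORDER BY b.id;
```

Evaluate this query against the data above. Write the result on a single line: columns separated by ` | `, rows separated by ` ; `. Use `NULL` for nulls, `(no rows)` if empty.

2001 | Kenya

Each books row matches the authors row where author_id = authors.id.
Then keep rows with b.pages < 126.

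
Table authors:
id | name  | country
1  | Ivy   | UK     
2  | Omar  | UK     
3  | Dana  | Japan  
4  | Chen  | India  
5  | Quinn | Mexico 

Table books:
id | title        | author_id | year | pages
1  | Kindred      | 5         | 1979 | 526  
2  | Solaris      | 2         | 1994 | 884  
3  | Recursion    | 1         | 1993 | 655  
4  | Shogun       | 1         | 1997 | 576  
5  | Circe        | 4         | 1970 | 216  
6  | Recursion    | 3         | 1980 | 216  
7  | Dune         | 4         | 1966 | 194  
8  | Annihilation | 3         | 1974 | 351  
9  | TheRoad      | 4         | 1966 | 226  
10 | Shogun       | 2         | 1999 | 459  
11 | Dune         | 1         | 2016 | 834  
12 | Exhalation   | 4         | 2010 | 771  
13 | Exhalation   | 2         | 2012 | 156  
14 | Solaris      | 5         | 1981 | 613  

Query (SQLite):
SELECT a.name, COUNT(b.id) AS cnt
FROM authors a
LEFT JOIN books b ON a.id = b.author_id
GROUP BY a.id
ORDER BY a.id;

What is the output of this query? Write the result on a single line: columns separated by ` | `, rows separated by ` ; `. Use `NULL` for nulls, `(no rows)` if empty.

LEFT JOIN keeps every authors row; unmatched ones get NULL for books columns.
Group by authors.id and compute COUNT(b.id). COUNT(col) of an all-NULL group is 0.
  1: ids {3, 4, 11} → COUNT(b.id)=3
  2: ids {2, 10, 13} → COUNT(b.id)=3
  3: ids {6, 8} → COUNT(b.id)=2
  4: ids {5, 7, 9, 12} → COUNT(b.id)=4
  5: ids {1, 14} → COUNT(b.id)=2

Ivy | 3 ; Omar | 3 ; Dana | 2 ; Chen | 4 ; Quinn | 2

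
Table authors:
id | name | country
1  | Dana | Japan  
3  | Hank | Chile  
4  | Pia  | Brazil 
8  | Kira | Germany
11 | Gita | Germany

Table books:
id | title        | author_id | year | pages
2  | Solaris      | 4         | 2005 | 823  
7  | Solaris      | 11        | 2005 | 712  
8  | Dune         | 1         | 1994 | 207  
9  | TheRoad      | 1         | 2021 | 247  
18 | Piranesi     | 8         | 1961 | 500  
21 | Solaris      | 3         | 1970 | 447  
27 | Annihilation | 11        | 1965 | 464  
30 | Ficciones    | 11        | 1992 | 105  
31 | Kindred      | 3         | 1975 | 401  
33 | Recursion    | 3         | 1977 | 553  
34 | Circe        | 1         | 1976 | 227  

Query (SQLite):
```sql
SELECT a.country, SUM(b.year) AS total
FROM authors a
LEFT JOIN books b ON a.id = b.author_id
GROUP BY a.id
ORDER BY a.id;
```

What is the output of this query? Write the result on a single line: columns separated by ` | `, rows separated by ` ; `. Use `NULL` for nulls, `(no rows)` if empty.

Japan | 5991 ; Chile | 5922 ; Brazil | 2005 ; Germany | 1961 ; Germany | 5962

LEFT JOIN keeps every authors row; unmatched ones get NULL for books columns.
Group by authors.id and compute SUM(b.year). SUM over an all-NULL group is NULL.
  1: ids {8, 9, 34} → SUM(b.year)=5991
  3: ids {21, 31, 33} → SUM(b.year)=5922
  4: ids {2} → SUM(b.year)=2005
  8: ids {18} → SUM(b.year)=1961
  11: ids {7, 27, 30} → SUM(b.year)=5962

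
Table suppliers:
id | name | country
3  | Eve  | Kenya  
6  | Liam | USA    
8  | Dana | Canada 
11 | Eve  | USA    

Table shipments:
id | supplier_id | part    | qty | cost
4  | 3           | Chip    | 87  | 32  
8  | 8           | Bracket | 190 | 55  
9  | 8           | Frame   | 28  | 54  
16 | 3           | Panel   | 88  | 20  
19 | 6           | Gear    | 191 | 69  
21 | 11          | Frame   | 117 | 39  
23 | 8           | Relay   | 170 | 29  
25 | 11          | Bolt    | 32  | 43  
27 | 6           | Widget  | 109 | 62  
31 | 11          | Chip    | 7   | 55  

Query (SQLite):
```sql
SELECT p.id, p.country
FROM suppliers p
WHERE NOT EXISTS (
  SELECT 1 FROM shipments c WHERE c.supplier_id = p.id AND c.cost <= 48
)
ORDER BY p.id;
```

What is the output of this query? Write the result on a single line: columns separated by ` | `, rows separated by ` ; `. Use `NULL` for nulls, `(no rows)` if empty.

6 | USA

For each suppliers row, check whether any shipments with matching supplier_id has cost <= 48.
Keep rows where that is false.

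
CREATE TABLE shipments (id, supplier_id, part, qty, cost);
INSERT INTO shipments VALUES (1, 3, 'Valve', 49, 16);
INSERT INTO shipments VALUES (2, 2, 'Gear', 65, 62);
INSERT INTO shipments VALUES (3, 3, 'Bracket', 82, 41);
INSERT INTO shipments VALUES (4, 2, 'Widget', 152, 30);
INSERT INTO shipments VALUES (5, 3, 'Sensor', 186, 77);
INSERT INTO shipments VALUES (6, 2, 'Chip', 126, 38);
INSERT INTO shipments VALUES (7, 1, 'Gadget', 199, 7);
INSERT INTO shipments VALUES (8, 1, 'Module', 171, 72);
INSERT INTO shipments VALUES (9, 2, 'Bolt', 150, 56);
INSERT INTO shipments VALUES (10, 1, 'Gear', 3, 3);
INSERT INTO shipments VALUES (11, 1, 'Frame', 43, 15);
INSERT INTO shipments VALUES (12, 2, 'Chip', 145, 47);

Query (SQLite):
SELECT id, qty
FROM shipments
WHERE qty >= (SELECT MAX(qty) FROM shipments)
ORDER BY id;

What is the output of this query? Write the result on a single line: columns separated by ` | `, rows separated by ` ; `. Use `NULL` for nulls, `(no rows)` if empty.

Scalar subquery: MAX(qty) over all shipments rows = 199.
Keep rows where qty >= that value.

7 | 199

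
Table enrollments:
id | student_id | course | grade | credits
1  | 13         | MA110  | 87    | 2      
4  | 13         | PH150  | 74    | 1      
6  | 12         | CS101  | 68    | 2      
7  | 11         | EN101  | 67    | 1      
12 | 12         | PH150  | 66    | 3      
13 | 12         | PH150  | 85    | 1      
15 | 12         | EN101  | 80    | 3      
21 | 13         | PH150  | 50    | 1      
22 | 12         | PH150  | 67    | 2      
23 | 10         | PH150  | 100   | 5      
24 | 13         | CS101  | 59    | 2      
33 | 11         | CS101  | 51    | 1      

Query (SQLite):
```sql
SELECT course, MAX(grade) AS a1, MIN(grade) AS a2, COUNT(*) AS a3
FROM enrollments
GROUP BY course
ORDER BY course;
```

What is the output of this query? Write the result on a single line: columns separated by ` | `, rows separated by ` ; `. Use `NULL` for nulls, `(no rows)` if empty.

CS101 | 68 | 51 | 3 ; EN101 | 80 | 67 | 2 ; MA110 | 87 | 87 | 1 ; PH150 | 100 | 50 | 6

Group enrollments by course.
Per group compute: MAX(grade), MIN(grade), COUNT(*).
  CS101: ids {6, 24, 33} → MAX(grade)=68, MIN(grade)=51, COUNT(*)=3
  EN101: ids {7, 15} → MAX(grade)=80, MIN(grade)=67, COUNT(*)=2
  MA110: ids {1} → MAX(grade)=87, MIN(grade)=87, COUNT(*)=1
  PH150: ids {4, 12, 13, 21, 22, 23} → MAX(grade)=100, MIN(grade)=50, COUNT(*)=6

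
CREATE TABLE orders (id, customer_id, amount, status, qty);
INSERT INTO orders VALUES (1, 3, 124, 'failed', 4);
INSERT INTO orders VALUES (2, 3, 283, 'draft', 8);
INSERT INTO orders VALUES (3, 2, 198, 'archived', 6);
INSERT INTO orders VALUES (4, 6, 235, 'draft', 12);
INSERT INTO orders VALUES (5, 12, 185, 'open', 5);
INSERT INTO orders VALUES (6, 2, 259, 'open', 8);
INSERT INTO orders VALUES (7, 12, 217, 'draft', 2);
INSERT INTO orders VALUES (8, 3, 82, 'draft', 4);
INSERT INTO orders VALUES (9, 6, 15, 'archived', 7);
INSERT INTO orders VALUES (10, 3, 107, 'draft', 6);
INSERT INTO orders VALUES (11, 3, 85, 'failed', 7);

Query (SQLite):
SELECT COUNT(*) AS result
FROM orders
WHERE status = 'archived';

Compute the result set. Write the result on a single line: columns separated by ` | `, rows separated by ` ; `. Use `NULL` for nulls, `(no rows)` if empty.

2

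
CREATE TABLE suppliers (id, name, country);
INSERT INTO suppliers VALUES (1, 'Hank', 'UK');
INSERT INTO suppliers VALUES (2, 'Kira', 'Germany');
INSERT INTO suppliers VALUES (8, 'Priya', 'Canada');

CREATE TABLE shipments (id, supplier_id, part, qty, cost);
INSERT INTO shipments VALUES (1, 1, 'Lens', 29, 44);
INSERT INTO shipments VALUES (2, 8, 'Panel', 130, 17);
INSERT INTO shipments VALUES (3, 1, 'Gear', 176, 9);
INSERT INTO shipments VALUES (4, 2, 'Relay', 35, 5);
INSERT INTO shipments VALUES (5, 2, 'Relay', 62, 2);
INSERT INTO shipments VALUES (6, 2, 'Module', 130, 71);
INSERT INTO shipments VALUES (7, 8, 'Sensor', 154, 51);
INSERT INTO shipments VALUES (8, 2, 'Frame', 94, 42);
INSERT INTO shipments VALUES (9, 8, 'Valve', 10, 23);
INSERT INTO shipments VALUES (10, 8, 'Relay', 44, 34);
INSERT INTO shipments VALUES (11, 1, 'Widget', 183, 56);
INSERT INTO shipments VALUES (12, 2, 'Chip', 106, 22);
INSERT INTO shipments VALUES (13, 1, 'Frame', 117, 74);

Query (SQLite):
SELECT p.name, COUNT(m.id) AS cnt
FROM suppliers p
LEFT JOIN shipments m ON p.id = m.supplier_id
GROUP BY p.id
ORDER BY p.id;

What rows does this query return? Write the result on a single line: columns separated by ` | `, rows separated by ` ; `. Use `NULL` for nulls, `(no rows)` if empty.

LEFT JOIN keeps every suppliers row; unmatched ones get NULL for shipments columns.
Group by suppliers.id and compute COUNT(m.id). COUNT(col) of an all-NULL group is 0.
  1: ids {1, 3, 11, 13} → COUNT(m.id)=4
  2: ids {4, 5, 6, 8, 12} → COUNT(m.id)=5
  8: ids {2, 7, 9, 10} → COUNT(m.id)=4

Hank | 4 ; Kira | 5 ; Priya | 4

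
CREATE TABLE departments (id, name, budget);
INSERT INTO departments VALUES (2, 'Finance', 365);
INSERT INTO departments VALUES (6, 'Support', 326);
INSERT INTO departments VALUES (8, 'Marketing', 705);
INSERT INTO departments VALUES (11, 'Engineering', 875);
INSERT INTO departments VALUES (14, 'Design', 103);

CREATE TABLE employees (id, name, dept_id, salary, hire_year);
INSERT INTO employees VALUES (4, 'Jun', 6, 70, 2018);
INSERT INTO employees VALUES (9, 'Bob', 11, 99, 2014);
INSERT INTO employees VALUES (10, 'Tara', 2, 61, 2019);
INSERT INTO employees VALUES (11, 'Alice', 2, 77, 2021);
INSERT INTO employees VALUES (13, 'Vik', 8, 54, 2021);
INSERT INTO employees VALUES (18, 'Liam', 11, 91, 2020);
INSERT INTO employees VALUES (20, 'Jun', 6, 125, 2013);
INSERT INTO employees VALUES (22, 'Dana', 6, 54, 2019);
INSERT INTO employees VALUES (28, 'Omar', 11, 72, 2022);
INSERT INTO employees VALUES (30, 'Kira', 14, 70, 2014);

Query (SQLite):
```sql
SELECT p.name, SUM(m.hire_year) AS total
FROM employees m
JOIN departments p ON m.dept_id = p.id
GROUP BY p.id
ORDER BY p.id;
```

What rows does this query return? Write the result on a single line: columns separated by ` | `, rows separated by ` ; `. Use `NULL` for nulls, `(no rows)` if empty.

Finance | 4040 ; Support | 6050 ; Marketing | 2021 ; Engineering | 6056 ; Design | 2014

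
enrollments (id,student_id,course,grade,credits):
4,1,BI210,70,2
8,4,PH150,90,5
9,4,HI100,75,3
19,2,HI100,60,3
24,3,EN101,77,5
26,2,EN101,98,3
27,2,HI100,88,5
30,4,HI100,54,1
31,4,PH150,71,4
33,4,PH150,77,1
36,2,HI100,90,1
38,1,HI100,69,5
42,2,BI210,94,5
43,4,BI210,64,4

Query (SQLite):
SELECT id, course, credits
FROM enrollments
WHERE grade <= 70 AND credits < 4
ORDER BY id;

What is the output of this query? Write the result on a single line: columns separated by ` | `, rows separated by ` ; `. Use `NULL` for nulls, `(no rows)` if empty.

4 | BI210 | 2 ; 19 | HI100 | 3 ; 30 | HI100 | 1

grade <= 70: ids {4, 19, 30, 38, 43}
credits < 4: ids {4, 9, 19, 26, 30, 33, 36}
Combine with AND.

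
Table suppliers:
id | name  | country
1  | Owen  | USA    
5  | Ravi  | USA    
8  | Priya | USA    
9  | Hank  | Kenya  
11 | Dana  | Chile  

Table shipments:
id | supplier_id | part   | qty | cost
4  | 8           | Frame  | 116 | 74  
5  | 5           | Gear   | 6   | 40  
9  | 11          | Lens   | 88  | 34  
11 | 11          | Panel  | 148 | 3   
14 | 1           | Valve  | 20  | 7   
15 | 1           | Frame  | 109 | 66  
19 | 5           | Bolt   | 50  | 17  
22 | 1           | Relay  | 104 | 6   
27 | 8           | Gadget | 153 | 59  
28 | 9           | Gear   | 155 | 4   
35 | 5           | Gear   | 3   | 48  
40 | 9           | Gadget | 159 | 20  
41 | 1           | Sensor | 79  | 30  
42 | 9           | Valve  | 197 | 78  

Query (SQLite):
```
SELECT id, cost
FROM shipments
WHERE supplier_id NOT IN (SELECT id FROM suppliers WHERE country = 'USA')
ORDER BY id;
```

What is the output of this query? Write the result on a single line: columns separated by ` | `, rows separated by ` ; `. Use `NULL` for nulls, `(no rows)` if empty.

9 | 34 ; 11 | 3 ; 28 | 4 ; 40 | 20 ; 42 | 78

Inner query: suppliers.id where country = 'USA'.
Outer: keep shipments rows whose supplier_id is not in that set.
Inner query → {1, 5, 8}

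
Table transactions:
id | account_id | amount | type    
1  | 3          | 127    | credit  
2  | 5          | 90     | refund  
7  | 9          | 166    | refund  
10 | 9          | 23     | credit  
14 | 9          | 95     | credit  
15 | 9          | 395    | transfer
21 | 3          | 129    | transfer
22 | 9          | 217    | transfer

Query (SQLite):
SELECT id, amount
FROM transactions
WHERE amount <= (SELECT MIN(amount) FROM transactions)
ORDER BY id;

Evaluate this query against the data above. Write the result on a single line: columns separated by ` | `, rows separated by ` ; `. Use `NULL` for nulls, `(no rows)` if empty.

10 | 23

Scalar subquery: MIN(amount) over all transactions rows = 23.
Keep rows where amount <= that value.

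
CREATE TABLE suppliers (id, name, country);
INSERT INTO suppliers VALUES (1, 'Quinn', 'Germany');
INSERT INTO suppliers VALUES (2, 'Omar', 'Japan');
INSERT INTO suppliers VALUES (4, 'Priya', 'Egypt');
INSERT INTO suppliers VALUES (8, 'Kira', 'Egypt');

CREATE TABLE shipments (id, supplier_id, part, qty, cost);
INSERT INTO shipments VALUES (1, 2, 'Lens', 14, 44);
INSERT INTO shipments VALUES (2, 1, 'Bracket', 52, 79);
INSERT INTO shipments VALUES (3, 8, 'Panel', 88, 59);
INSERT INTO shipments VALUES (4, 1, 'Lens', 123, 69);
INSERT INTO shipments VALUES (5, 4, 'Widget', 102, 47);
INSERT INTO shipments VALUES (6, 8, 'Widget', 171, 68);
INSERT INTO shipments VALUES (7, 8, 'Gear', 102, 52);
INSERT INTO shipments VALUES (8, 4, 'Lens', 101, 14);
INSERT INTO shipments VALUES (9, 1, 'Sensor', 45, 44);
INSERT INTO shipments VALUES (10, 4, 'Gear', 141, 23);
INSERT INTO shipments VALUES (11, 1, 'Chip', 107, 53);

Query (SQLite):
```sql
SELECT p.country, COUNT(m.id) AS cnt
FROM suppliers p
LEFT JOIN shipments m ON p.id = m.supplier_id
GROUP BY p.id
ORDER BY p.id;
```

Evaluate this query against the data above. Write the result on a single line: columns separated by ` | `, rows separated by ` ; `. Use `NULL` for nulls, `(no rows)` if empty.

Germany | 4 ; Japan | 1 ; Egypt | 3 ; Egypt | 3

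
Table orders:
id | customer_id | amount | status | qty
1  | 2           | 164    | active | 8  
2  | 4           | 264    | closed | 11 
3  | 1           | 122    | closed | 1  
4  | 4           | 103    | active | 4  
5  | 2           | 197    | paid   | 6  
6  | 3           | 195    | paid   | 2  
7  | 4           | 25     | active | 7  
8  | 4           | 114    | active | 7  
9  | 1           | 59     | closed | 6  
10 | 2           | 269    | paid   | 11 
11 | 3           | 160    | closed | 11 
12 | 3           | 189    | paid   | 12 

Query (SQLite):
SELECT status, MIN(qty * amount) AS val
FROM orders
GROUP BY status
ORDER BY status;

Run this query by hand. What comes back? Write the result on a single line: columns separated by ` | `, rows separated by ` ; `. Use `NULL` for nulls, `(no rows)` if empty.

active | 175 ; closed | 122 ; paid | 390

For each row compute qty * amount.
Group by status; take MIN of the expression per group.
  active: ids {1, 4, 7, 8} → MIN(qty * amount)=175
  closed: ids {2, 3, 9, 11} → MIN(qty * amount)=122
  paid: ids {5, 6, 10, 12} → MIN(qty * amount)=390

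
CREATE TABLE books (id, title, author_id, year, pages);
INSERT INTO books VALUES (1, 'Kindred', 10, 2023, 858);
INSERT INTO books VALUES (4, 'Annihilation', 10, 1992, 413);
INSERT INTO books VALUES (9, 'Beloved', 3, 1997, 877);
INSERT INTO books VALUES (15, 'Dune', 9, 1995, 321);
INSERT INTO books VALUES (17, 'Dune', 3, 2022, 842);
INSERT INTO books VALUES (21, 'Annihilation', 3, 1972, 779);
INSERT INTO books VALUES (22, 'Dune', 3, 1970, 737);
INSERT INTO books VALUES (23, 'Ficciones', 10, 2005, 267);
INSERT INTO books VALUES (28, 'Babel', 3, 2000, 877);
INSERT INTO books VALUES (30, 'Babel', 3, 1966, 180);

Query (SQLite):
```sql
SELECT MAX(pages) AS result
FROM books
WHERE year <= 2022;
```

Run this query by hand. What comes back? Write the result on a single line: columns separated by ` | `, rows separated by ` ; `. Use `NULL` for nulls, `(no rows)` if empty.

877

Rows where year <= 2022 → pages values: [413, 877, 321, 842, 779, 737, 267, 877, 180].
MAX of non-NULL values = 877.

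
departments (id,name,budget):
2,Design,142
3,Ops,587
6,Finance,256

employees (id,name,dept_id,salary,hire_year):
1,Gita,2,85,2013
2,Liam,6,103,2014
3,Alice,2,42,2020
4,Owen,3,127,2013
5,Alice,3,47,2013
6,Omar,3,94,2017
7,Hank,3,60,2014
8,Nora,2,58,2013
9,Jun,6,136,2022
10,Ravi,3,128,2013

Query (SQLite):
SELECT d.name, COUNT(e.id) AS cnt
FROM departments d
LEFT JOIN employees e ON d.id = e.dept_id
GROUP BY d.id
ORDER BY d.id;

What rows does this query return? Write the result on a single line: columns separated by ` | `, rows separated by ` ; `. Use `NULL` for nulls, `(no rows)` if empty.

Design | 3 ; Ops | 5 ; Finance | 2

LEFT JOIN keeps every departments row; unmatched ones get NULL for employees columns.
Group by departments.id and compute COUNT(e.id). COUNT(col) of an all-NULL group is 0.
  2: ids {1, 3, 8} → COUNT(e.id)=3
  3: ids {4, 5, 6, 7, 10} → COUNT(e.id)=5
  6: ids {2, 9} → COUNT(e.id)=2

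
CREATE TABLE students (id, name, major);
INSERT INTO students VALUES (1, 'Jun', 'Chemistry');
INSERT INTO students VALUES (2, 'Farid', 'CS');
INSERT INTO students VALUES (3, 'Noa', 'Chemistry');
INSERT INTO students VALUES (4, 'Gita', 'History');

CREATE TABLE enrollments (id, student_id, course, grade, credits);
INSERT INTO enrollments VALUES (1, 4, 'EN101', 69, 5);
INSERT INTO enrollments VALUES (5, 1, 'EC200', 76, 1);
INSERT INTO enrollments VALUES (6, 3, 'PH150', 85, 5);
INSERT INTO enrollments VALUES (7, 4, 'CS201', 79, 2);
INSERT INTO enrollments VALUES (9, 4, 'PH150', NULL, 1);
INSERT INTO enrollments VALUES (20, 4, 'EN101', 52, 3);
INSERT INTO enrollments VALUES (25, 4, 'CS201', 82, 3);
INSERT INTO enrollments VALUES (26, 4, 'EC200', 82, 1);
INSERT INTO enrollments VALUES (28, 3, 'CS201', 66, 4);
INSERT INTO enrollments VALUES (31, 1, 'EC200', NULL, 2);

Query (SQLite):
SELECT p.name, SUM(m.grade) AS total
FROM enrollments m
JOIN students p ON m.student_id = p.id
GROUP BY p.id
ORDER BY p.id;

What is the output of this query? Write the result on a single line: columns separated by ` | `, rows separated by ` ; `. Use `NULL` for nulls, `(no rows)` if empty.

Jun | 76 ; Noa | 151 ; Gita | 364

Join each enrollments row to its students via student_id.
Group joined rows by students.id; compute SUM(m.grade) per group.
  1: ids {5, 31} → SUM(m.grade)=76
  3: ids {6, 28} → SUM(m.grade)=151
  4: ids {1, 7, 9, 20, 25, 26} → SUM(m.grade)=364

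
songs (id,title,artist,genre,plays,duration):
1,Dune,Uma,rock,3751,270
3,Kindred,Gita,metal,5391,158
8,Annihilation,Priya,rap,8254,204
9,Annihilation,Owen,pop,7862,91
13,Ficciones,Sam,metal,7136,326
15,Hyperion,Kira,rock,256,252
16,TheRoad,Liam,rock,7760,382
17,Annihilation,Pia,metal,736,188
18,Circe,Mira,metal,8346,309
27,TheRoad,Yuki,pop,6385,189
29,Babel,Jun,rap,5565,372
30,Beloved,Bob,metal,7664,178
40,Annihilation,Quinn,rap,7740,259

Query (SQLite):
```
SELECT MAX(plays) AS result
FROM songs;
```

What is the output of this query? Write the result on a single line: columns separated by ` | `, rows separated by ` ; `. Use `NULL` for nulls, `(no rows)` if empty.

8346

All plays values: [3751, 5391, 8254, 7862, 7136, 256, 7760, 736, 8346, 6385, 5565, 7664, 7740].
MAX of non-NULL values = 8346.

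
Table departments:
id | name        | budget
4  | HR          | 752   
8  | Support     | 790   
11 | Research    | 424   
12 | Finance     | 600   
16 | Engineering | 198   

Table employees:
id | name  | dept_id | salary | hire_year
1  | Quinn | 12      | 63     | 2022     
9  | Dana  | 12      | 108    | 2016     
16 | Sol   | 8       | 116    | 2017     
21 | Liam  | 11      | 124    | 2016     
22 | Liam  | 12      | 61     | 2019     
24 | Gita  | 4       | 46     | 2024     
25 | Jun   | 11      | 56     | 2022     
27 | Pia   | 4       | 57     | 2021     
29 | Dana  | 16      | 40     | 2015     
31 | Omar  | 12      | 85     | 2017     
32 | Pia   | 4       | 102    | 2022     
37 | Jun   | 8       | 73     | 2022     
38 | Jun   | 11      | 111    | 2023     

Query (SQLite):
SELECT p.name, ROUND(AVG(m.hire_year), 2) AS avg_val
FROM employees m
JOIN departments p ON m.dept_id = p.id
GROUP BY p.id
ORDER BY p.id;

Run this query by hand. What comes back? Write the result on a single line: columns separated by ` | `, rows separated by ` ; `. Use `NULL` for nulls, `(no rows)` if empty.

Join each employees row to its departments via dept_id.
Group joined rows by departments.id; compute ROUND(AVG(m.hire_year), 2) per group.
  4: ids {24, 27, 32} → ROUND(AVG(m.hire_year), 2)=2022.33
  8: ids {16, 37} → ROUND(AVG(m.hire_year), 2)=2019.5
  11: ids {21, 25, 38} → ROUND(AVG(m.hire_year), 2)=2020.33
  12: ids {1, 9, 22, 31} → ROUND(AVG(m.hire_year), 2)=2018.5
  16: ids {29} → ROUND(AVG(m.hire_year), 2)=2015

HR | 2022.33 ; Support | 2019.5 ; Research | 2020.33 ; Finance | 2018.5 ; Engineering | 2015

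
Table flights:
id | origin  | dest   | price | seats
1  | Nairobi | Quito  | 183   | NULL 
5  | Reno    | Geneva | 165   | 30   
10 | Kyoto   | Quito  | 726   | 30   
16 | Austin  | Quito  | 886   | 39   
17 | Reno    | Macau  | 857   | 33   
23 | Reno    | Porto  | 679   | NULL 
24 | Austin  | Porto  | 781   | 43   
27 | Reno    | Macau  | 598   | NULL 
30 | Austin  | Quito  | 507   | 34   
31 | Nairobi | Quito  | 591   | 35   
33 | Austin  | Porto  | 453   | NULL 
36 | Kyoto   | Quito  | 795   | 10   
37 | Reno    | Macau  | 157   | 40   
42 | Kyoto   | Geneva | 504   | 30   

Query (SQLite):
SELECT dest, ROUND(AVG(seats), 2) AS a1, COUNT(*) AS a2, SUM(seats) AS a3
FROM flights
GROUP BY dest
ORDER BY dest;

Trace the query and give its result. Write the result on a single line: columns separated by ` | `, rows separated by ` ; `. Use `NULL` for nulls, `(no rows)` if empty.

Geneva | 30 | 2 | 60 ; Macau | 36.5 | 3 | 73 ; Porto | 43 | 3 | 43 ; Quito | 29.6 | 6 | 148

Group flights by dest.
Per group compute: ROUND(AVG(seats), 2), COUNT(*), SUM(seats).
  Geneva: ids {5, 42} → ROUND(AVG(seats), 2)=30, COUNT(*)=2, SUM(seats)=60
  Macau: ids {17, 27, 37} → ROUND(AVG(seats), 2)=36.5, COUNT(*)=3, SUM(seats)=73
  Porto: ids {23, 24, 33} → ROUND(AVG(seats), 2)=43, COUNT(*)=3, SUM(seats)=43
  Quito: ids {1, 10, 16, 30, 31, 36} → ROUND(AVG(seats), 2)=29.6, COUNT(*)=6, SUM(seats)=148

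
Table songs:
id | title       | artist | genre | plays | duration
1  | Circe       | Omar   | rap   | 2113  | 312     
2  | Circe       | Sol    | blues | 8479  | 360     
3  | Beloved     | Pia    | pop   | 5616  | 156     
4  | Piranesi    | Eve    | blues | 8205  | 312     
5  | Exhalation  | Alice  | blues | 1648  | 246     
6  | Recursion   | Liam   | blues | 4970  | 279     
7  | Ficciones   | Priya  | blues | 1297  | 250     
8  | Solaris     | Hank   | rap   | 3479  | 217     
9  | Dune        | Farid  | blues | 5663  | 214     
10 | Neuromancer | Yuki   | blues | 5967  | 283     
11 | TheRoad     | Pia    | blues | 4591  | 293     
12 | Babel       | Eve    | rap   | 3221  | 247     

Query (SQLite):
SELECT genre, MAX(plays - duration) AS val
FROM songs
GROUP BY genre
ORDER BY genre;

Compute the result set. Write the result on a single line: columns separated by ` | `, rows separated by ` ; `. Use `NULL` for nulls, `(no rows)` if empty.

For each row compute plays - duration.
Group by genre; take MAX of the expression per group.
  blues: ids {2, 4, 5, 6, 7, 9, 10, 11} → MAX(plays - duration)=8119
  pop: ids {3} → MAX(plays - duration)=5460
  rap: ids {1, 8, 12} → MAX(plays - duration)=3262

blues | 8119 ; pop | 5460 ; rap | 3262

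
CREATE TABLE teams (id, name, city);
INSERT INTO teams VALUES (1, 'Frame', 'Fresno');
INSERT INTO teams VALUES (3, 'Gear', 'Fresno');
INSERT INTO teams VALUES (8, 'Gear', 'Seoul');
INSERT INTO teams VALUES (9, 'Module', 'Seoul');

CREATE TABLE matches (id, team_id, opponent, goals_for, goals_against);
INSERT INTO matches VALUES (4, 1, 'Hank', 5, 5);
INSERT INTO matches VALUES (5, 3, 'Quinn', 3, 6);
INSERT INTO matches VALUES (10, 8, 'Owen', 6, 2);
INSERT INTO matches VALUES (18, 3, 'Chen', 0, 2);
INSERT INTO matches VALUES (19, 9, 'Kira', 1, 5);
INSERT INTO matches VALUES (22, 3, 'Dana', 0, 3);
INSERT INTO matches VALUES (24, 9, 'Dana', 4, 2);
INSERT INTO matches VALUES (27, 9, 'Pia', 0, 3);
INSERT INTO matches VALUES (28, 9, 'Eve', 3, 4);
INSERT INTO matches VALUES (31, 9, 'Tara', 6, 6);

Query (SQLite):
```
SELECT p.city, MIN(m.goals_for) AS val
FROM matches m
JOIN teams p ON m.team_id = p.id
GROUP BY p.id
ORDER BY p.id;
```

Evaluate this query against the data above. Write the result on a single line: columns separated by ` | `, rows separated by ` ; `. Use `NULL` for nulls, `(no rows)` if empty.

Join each matches row to its teams via team_id.
Group joined rows by teams.id; compute MIN(m.goals_for) per group.
  1: ids {4} → MIN(m.goals_for)=5
  3: ids {5, 18, 22} → MIN(m.goals_for)=0
  8: ids {10} → MIN(m.goals_for)=6
  9: ids {19, 24, 27, 28, 31} → MIN(m.goals_for)=0

Fresno | 5 ; Fresno | 0 ; Seoul | 6 ; Seoul | 0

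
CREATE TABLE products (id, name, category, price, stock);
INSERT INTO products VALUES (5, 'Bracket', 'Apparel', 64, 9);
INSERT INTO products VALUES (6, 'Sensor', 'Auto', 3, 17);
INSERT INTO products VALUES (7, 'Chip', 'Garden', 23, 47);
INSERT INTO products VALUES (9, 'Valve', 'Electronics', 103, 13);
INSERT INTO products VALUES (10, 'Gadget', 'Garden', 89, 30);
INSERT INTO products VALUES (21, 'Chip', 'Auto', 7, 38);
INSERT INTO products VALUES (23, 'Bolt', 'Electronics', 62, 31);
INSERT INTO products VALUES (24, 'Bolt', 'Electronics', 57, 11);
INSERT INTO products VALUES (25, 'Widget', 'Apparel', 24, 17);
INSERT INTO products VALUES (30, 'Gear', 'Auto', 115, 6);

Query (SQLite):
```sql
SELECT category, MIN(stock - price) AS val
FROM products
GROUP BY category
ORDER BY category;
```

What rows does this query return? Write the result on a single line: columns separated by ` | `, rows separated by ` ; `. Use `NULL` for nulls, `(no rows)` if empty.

Apparel | -55 ; Auto | -109 ; Electronics | -90 ; Garden | -59

For each row compute stock - price.
Group by category; take MIN of the expression per group.
  Apparel: ids {5, 25} → MIN(stock - price)=-55
  Auto: ids {6, 21, 30} → MIN(stock - price)=-109
  Electronics: ids {9, 23, 24} → MIN(stock - price)=-90
  Garden: ids {7, 10} → MIN(stock - price)=-59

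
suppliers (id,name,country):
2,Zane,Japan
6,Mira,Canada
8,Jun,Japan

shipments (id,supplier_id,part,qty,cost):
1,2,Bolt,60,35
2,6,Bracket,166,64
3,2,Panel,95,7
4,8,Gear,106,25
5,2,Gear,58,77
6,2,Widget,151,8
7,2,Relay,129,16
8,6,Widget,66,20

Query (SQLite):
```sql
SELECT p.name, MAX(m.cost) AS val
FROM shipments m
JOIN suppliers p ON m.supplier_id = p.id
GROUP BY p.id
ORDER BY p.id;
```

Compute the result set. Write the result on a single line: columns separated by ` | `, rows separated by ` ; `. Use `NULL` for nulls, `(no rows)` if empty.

Join each shipments row to its suppliers via supplier_id.
Group joined rows by suppliers.id; compute MAX(m.cost) per group.
  2: ids {1, 3, 5, 6, 7} → MAX(m.cost)=77
  6: ids {2, 8} → MAX(m.cost)=64
  8: ids {4} → MAX(m.cost)=25

Zane | 77 ; Mira | 64 ; Jun | 25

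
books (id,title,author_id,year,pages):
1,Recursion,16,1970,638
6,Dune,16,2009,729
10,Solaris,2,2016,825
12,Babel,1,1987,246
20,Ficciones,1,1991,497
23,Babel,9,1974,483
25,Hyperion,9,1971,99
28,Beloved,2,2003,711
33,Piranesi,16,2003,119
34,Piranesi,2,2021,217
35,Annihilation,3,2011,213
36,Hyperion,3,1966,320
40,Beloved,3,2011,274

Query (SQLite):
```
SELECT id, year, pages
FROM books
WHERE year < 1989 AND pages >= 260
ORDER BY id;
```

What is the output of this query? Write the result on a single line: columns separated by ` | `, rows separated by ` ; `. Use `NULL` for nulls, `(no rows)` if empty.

year < 1989: ids {1, 12, 23, 25, 36}
pages >= 260: ids {1, 6, 10, 20, 23, 28, 36, 40}
Combine with AND.

1 | 1970 | 638 ; 23 | 1974 | 483 ; 36 | 1966 | 320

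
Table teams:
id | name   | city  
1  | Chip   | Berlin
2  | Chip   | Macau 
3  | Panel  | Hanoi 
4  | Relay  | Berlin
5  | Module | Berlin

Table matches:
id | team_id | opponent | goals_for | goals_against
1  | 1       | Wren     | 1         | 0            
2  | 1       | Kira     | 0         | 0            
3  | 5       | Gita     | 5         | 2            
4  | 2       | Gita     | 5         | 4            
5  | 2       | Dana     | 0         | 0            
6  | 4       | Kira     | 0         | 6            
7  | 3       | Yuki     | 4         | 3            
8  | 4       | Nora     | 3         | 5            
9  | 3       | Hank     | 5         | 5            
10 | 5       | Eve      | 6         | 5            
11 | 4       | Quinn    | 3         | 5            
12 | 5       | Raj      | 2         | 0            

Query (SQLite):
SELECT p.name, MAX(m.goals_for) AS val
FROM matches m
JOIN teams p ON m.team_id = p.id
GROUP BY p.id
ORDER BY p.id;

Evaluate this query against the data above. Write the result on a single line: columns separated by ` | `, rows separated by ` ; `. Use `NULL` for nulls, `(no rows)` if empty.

Chip | 1 ; Chip | 5 ; Panel | 5 ; Relay | 3 ; Module | 6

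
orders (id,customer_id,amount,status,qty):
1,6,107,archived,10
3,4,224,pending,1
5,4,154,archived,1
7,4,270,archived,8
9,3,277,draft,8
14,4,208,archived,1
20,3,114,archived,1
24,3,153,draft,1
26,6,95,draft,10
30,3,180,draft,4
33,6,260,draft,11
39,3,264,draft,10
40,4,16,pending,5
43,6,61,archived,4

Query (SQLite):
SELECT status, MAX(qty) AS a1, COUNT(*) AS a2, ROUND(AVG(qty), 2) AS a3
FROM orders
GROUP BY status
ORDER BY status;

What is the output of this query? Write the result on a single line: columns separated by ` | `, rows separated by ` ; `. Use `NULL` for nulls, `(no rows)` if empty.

Group orders by status.
Per group compute: MAX(qty), COUNT(*), ROUND(AVG(qty), 2).
  archived: ids {1, 5, 7, 14, 20, 43} → MAX(qty)=10, COUNT(*)=6, ROUND(AVG(qty), 2)=4.17
  draft: ids {9, 24, 26, 30, 33, 39} → MAX(qty)=11, COUNT(*)=6, ROUND(AVG(qty), 2)=7.33
  pending: ids {3, 40} → MAX(qty)=5, COUNT(*)=2, ROUND(AVG(qty), 2)=3

archived | 10 | 6 | 4.17 ; draft | 11 | 6 | 7.33 ; pending | 5 | 2 | 3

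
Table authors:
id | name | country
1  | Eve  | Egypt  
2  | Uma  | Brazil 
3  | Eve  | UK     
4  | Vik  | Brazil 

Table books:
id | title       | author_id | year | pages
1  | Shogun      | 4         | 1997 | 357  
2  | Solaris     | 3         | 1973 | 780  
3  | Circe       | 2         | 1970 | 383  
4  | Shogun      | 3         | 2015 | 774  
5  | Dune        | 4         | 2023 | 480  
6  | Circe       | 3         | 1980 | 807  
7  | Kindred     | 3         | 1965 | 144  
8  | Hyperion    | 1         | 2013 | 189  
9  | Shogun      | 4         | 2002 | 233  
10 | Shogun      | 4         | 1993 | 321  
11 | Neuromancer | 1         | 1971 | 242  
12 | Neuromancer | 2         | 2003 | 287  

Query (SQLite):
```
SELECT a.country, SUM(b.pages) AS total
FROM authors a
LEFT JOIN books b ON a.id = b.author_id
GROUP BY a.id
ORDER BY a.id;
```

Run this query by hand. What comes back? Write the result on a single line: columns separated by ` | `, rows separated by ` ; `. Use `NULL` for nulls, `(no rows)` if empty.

Egypt | 431 ; Brazil | 670 ; UK | 2505 ; Brazil | 1391

LEFT JOIN keeps every authors row; unmatched ones get NULL for books columns.
Group by authors.id and compute SUM(b.pages). SUM over an all-NULL group is NULL.
  1: ids {8, 11} → SUM(b.pages)=431
  2: ids {3, 12} → SUM(b.pages)=670
  3: ids {2, 4, 6, 7} → SUM(b.pages)=2505
  4: ids {1, 5, 9, 10} → SUM(b.pages)=1391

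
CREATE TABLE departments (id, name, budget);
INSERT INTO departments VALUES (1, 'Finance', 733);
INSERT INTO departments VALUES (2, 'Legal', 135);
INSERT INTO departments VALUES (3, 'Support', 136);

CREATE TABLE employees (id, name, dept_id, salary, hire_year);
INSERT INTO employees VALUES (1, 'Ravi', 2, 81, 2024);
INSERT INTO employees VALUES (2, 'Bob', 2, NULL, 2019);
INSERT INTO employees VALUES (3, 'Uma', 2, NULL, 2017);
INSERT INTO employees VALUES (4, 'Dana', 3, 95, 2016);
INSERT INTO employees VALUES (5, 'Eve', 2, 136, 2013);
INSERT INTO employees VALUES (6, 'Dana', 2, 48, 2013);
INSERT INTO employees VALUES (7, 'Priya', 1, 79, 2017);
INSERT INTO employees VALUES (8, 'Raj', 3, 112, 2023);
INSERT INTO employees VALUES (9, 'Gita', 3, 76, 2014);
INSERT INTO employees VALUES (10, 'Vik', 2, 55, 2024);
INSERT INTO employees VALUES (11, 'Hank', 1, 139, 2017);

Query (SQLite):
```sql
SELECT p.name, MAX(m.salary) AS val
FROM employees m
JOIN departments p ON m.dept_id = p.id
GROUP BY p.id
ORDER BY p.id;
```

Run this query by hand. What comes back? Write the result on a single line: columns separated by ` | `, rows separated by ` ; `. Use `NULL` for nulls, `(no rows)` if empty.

Finance | 139 ; Legal | 136 ; Support | 112

Join each employees row to its departments via dept_id.
Group joined rows by departments.id; compute MAX(m.salary) per group.
  1: ids {7, 11} → MAX(m.salary)=139
  2: ids {1, 2, 3, 5, 6, 10} → MAX(m.salary)=136
  3: ids {4, 8, 9} → MAX(m.salary)=112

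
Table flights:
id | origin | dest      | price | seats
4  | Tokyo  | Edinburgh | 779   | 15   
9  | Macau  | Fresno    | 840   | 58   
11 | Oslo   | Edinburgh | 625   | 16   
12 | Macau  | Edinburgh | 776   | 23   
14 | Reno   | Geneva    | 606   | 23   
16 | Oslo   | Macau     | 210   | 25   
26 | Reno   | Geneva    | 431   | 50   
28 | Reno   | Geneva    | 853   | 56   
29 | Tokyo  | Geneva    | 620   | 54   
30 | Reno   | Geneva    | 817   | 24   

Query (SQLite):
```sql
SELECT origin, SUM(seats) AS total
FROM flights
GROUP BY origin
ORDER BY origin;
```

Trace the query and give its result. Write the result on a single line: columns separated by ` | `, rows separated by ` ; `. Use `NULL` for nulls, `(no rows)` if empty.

Macau | 81 ; Oslo | 41 ; Reno | 153 ; Tokyo | 69

Partition flights by origin; compute SUM(seats) within each group.
  Macau: ids {9, 12} → SUM(seats)=81
  Oslo: ids {11, 16} → SUM(seats)=41
  Reno: ids {14, 26, 28, 30} → SUM(seats)=153
  Tokyo: ids {4, 29} → SUM(seats)=69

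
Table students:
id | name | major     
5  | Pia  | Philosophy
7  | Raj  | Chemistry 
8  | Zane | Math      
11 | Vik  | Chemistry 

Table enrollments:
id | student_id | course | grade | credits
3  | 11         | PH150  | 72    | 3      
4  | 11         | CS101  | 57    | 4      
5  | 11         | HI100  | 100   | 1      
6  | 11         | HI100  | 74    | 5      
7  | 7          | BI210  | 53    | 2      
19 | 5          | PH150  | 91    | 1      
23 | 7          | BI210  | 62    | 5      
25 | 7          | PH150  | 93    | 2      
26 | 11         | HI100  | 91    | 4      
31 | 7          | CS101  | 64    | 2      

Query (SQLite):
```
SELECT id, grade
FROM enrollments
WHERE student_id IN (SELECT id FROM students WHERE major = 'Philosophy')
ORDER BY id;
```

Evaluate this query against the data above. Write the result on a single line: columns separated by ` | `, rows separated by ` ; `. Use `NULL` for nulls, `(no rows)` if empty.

19 | 91

Inner query: students.id where major = 'Philosophy'.
Outer: keep enrollments rows whose student_id is in that set.
Inner query → {5}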